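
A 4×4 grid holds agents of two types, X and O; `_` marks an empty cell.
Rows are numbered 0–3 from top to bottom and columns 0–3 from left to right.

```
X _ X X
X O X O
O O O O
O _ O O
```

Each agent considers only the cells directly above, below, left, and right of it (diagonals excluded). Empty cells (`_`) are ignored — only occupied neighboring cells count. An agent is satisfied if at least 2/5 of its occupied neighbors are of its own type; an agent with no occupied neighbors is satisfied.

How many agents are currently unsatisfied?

4

Row 0: (0,0)X 1/1 ✓ · (0,2)X 2/2 ✓ · (0,3)X 1/2 ✓
Row 1: (1,0)X 1/3 ✗ · (1,1)O 1/3 ✗ · (1,2)X 1/4 ✗ · (1,3)O 1/3 ✗
Row 2: (2,0)O 2/3 ✓ · (2,1)O 3/3 ✓ · (2,2)O 3/4 ✓ · (2,3)O 3/3 ✓
Row 3: (3,0)O 1/1 ✓ · (3,2)O 2/2 ✓ · (3,3)O 2/2 ✓
Unsatisfied: (1,0), (1,1), (1,2), (1,3) — 4 in total.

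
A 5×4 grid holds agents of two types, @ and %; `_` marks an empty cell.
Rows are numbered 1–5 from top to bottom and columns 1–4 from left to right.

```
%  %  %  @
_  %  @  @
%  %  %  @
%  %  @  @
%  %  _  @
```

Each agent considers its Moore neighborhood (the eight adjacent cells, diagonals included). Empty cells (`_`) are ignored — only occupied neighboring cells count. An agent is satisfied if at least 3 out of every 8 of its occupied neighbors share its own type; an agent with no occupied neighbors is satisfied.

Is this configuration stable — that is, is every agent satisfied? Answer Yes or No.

Yes

(1,1)% 2/2 ok
(1,2)% 3/4 ok
(1,3)% 2/5 ok
(1,4)@ 2/3 ok
(2,2)% 6/7 ok
(2,3)@ 3/8 ok
(2,4)@ 3/5 ok
(3,1)% 4/4 ok
(3,2)% 5/7 ok
(3,3)% 3/8 ok
(3,4)@ 4/5 ok
(4,1)% 5/5 ok
(4,2)% 6/7 ok
(4,3)@ 3/7 ok
(4,4)@ 3/4 ok
(5,1)% 3/3 ok
(5,2)% 3/4 ok
(5,4)@ 2/2 ok
All meet the threshold, so the configuration is stable.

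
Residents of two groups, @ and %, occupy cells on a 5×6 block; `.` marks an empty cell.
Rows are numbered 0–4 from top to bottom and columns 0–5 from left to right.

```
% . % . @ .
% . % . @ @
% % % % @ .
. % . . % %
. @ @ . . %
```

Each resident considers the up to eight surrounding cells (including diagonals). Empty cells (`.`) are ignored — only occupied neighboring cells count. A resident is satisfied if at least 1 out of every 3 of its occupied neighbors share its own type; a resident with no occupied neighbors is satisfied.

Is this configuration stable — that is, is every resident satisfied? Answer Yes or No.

Row 0: (0,0)% 1/1 ✓ · (0,2)% 1/1 ✓ · (0,4)@ 2/2 ✓
Row 1: (1,0)% 3/3 ✓ · (1,2)% 4/4 ✓ · (1,4)@ 3/4 ✓ · (1,5)@ 3/3 ✓
Row 2: (2,0)% 3/3 ✓ · (2,1)% 5/5 ✓ · (2,2)% 4/4 ✓ · (2,3)% 3/5 ✓ · (2,4)@ 2/5 ✓
Row 3: (3,1)% 3/5 ✓ · (3,4)% 3/4 ✓ · (3,5)% 2/3 ✓
Row 4: (4,1)@ 1/2 ✓ · (4,2)@ 1/2 ✓ · (4,5)% 2/2 ✓
All meet the threshold, so the configuration is stable.

Yes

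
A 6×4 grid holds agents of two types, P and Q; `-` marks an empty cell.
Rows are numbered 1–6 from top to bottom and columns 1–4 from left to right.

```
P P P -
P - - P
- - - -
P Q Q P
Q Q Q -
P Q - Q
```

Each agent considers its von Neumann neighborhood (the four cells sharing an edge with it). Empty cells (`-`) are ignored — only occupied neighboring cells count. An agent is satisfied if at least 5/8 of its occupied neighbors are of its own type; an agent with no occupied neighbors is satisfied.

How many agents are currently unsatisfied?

(1,1)P 2/2 ok
(1,2)P 2/2 ok
(1,3)P 1/1 ok
(2,1)P 1/1 ok
(2,4)P 0/0 ok
(4,1)P 0/2 unhappy
(4,2)Q 2/3 ok
(4,3)Q 2/3 ok
(4,4)P 0/1 unhappy
(5,1)Q 1/3 unhappy
(5,2)Q 4/4 ok
(5,3)Q 2/2 ok
(6,1)P 0/2 unhappy
(6,2)Q 1/2 unhappy
(6,4)Q 0/0 ok
Unsatisfied: (4,1), (4,4), (5,1), (6,1), (6,2) — 5 in total.

5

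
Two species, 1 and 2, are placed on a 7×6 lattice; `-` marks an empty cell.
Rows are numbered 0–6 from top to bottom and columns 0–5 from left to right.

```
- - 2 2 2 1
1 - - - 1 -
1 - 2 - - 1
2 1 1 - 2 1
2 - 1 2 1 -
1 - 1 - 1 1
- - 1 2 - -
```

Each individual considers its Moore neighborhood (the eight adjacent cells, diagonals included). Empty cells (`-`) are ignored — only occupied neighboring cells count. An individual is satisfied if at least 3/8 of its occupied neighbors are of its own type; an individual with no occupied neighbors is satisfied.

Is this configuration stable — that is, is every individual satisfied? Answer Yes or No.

No

(0,2)2 1/1 ✓
(0,3)2 2/3 ✓
(0,4)2 1/3 ✗
(0,5)1 1/2 ✓
(1,0)1 1/1 ✓
(1,4)1 2/4 ✓
(2,0)1 2/3 ✓
(2,2)2 0/2 ✗
(2,5)1 2/3 ✓
(3,0)2 1/3 ✗
(3,1)1 3/6 ✓
(3,2)1 2/4 ✓
(3,4)2 1/4 ✗
(3,5)1 2/3 ✓
(4,0)2 1/3 ✗
(4,2)1 3/4 ✓
(4,3)2 1/6 ✗
(4,4)1 3/5 ✓
(5,0)1 0/1 ✗
(5,2)1 2/4 ✓
(5,4)1 2/4 ✓
(5,5)1 2/2 ✓
(6,2)1 1/2 ✓
(6,3)2 0/3 ✗
For instance (0,4) has only 1/3 same-type neighbors, below 3/8.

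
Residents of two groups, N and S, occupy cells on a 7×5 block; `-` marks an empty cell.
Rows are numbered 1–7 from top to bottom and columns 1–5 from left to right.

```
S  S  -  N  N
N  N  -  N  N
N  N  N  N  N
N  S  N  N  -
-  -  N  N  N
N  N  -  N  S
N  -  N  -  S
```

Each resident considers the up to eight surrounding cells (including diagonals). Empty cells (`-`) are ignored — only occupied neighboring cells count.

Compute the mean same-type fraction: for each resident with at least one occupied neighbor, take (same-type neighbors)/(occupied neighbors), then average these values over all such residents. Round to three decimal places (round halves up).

(1,1)S 1/3
(1,2)S 1/3
(1,4)N 3/3
(1,5)N 3/3
(2,1)N 3/5
(2,2)N 4/6
(2,4)N 6/6
(2,5)N 5/5
(3,1)N 4/5
(3,2)N 6/7
(3,3)N 6/7
(3,4)N 6/6
(3,5)N 4/4
(4,1)N 2/3
(4,2)S 0/6
(4,3)N 6/7
(4,4)N 7/7
(5,3)N 5/6
(5,4)N 5/6
(5,5)N 3/4
(6,1)N 2/2
(6,2)N 4/4
(6,4)N 4/6
(6,5)S 1/4
(7,1)N 2/2
(7,3)N 2/2
(7,5)S 1/2
Sum over 27 residents: 1/3 + 1/3 + 3/3 + 3/3 + 3/5 + 4/6 + 6/6 + 5/5 + 4/5 + 6/7 + 6/7 + 6/6 + 4/4 + 2/3 + 0/6 + 6/7 + 7/7 + 5/6 + 5/6 + 3/4 + 2/2 + 4/4 + 4/6 + 1/4 + 2/2 + 2/2 + 1/2 = 4369/210; mean = 4369/210 ÷ 27 = 4369/5670 = 0.770546… → 0.771.

0.771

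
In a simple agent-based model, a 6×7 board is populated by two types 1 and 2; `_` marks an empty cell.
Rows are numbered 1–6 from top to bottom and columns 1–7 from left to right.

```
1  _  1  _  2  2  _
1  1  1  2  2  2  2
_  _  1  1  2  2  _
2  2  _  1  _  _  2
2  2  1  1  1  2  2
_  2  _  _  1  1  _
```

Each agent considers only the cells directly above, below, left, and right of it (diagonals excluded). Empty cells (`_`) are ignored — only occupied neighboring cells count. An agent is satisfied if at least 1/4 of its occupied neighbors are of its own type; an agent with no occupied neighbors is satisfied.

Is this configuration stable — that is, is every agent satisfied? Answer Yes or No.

(1,1)1 1/1 ✓
(1,3)1 1/1 ✓
(1,5)2 2/2 ✓
(1,6)2 2/2 ✓
(2,1)1 2/2 ✓
(2,2)1 2/2 ✓
(2,3)1 3/4 ✓
(2,4)2 1/3 ✓
(2,5)2 4/4 ✓
(2,6)2 4/4 ✓
(2,7)2 1/1 ✓
(3,3)1 2/2 ✓
(3,4)1 2/4 ✓
(3,5)2 2/3 ✓
(3,6)2 2/2 ✓
(4,1)2 2/2 ✓
(4,2)2 2/2 ✓
(4,4)1 2/2 ✓
(4,7)2 1/1 ✓
(5,1)2 2/2 ✓
(5,2)2 3/4 ✓
(5,3)1 1/2 ✓
(5,4)1 3/3 ✓
(5,5)1 2/3 ✓
(5,6)2 1/3 ✓
(5,7)2 2/2 ✓
(6,2)2 1/1 ✓
(6,5)1 2/2 ✓
(6,6)1 1/2 ✓
All meet the threshold, so the configuration is stable.

Yes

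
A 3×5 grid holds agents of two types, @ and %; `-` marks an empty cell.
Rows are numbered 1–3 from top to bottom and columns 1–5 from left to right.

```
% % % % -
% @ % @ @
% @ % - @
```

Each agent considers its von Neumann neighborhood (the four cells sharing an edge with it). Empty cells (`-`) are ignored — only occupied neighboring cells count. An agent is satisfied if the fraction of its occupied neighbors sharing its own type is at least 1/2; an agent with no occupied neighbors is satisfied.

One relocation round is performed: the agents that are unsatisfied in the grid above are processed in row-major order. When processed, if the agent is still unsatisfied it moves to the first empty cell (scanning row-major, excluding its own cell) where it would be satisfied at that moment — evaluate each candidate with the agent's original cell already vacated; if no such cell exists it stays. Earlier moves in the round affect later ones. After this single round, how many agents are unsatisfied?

1

Initially unsatisfied (in order): (2,2), (2,4), (3,2).
  (2,2) → (1,5).
  (2,4) → (3,4).
  (3,2) → (2,4).
Resulting grid:
% % % % @
% - % @ @
% - % @ @
Unsatisfied now: (1,4).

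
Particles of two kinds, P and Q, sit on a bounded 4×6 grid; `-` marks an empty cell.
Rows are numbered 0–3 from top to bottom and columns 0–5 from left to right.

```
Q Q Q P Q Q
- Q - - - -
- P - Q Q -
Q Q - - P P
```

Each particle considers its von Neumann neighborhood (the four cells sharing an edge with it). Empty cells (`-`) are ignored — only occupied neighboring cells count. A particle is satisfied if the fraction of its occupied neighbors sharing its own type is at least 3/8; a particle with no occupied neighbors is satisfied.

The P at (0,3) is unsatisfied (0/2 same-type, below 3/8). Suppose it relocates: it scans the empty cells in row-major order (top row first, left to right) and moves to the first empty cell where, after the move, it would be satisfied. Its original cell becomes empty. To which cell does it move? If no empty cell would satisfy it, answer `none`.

(2,0)

Vacating (0,3). Empty cells in order:
  (1,0): 0/2 same-type → still unsatisfied.
  (1,2): 0/2 same-type → still unsatisfied.
  (1,3): 0/1 same-type → still unsatisfied.
  (1,4): 0/2 same-type → still unsatisfied.
  (1,5): 0/1 same-type → still unsatisfied.
  (2,0): 1/2 same-type → satisfied — stop here.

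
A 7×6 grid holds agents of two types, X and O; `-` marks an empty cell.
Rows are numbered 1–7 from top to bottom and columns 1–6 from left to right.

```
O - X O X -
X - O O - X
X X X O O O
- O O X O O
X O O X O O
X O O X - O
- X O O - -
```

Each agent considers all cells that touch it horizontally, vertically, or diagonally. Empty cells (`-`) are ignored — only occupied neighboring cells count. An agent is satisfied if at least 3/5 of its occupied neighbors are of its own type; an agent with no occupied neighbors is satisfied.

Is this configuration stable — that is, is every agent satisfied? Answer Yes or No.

Row 1: (1,1)O 0/1 unhappy · (1,3)X 0/3 unhappy · (1,4)O 2/4 unhappy · (1,5)X 1/3 unhappy
Row 2: (2,1)X 2/3 ok · (2,3)O 3/6 unhappy · (2,4)O 4/7 unhappy · (2,6)X 1/3 unhappy
Row 3: (3,1)X 2/3 ok · (3,2)X 3/6 unhappy · (3,3)X 2/7 unhappy · (3,4)O 5/7 ok · (3,5)O 5/7 ok · (3,6)O 3/4 ok
Row 4: (4,2)O 3/7 unhappy · (4,3)O 4/8 unhappy · (4,4)X 2/8 unhappy · (4,5)O 6/8 ok · (4,6)O 5/5 ok
Row 5: (5,1)X 1/4 unhappy · (5,2)O 5/7 ok · (5,3)O 5/8 ok · (5,4)X 2/7 unhappy · (5,5)O 4/7 unhappy · (5,6)O 4/4 ok
Row 6: (6,1)X 2/4 unhappy · (6,2)O 4/7 unhappy · (6,3)O 5/8 ok · (6,4)X 1/6 unhappy · (6,6)O 2/2 ok
Row 7: (7,2)X 1/4 unhappy · (7,3)O 3/5 ok · (7,4)O 2/3 ok
For instance (1,1) has only 0/1 same-type neighbors, below 3/5.

No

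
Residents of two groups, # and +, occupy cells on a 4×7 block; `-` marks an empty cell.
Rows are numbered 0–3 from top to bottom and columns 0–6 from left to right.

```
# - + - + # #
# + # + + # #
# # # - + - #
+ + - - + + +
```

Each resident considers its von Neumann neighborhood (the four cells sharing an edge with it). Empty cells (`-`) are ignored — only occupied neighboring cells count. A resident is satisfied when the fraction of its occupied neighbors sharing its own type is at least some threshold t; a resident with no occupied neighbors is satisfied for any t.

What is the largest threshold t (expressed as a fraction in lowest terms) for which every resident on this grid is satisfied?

0/1

(0,0)# 1/1
(0,2)+ 0/1
(0,4)+ 1/2
(0,5)# 2/3
(0,6)# 2/2
(1,0)# 2/3
(1,1)+ 0/3
(1,2)# 1/4
(1,3)+ 1/2
(1,4)+ 3/4
(1,5)# 2/3
(1,6)# 3/3
(2,0)# 2/3
(2,1)# 2/4
(2,2)# 2/2
(2,4)+ 2/2
(2,6)# 1/2
(3,0)+ 1/2
(3,1)+ 1/2
(3,4)+ 2/2
(3,5)+ 2/2
(3,6)+ 1/2
The smallest same-type fraction is 0/1 at (0,2), which reduces to 0/1. Any threshold above that leaves this resident unsatisfied.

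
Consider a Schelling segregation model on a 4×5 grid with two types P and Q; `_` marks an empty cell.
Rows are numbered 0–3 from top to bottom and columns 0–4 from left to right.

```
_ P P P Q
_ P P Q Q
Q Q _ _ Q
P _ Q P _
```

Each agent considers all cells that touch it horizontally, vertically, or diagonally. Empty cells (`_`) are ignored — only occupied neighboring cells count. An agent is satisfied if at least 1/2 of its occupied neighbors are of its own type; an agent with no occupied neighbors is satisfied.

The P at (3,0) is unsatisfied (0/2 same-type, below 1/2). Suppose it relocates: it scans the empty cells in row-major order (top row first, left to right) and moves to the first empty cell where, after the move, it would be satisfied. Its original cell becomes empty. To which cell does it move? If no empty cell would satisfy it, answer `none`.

Vacating (3,0). Empty cells in order:
  (0,0): 2/2 same-type → satisfied — stop here.

(0,0)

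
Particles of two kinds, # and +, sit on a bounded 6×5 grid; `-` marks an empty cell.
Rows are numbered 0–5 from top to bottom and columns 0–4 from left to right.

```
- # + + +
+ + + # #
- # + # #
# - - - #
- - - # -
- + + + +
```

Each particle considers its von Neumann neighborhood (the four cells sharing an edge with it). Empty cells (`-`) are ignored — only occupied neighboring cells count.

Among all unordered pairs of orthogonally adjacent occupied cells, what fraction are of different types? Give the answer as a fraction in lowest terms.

9/23

Scan each occupied cell's neighbors to the right and below so each pair is counted once.
From row 0: 4 unlike of 7 pairs (running 4/7).
From row 1: 2 unlike of 8 pairs (running 6/15).
From row 2: 2 unlike of 4 pairs (running 8/19).
From row 4: 1 unlike of 1 pairs (running 9/20).
From row 5: 0 unlike of 3 pairs (running 9/23).
Total adjacent occupied pairs: 23; unlike-type pairs: 9.
9/23 is already in lowest terms.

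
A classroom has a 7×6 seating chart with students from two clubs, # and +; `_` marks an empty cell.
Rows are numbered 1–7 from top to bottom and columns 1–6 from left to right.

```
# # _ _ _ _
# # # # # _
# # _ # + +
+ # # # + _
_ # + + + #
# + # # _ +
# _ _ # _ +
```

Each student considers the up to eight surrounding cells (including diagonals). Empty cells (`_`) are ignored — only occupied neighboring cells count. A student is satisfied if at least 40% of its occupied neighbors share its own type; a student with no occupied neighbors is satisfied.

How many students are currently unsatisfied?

6

(1,1)# 3/3 satisfied
(1,2)# 4/4 satisfied
(2,1)# 5/5 satisfied
(2,2)# 6/6 satisfied
(2,3)# 5/5 satisfied
(2,4)# 3/4 satisfied
(2,5)# 2/4 satisfied
(3,1)# 4/5 satisfied
(3,2)# 6/7 satisfied
(3,4)# 5/7 satisfied
(3,5)+ 2/6 not
(3,6)+ 2/3 satisfied
(4,1)+ 0/4 not
(4,2)# 4/6 satisfied
(4,3)# 5/7 satisfied
(4,4)# 2/7 not
(4,5)+ 4/7 satisfied
(5,2)# 4/7 satisfied
(5,3)+ 2/8 not
(5,4)+ 3/7 satisfied
(5,5)+ 3/6 satisfied
(5,6)# 0/3 not
(6,1)# 2/3 satisfied
(6,2)+ 1/5 not
(6,3)# 3/6 satisfied
(6,4)# 2/5 satisfied
(6,6)+ 2/3 satisfied
(7,1)# 1/2 satisfied
(7,4)# 2/2 satisfied
(7,6)+ 1/1 satisfied
Unsatisfied: (3,5), (4,1), (4,4), (5,3), (5,6), (6,2) — 6 in total.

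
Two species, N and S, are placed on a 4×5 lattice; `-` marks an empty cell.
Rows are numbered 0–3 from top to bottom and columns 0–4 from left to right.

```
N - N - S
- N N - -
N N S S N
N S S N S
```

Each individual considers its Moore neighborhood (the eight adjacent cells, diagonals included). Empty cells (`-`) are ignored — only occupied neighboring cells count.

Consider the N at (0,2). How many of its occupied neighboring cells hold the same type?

Occupied neighbors of (0,2): (1,1)=N, (1,2)=N.
Same type (N): 2 of 2.

2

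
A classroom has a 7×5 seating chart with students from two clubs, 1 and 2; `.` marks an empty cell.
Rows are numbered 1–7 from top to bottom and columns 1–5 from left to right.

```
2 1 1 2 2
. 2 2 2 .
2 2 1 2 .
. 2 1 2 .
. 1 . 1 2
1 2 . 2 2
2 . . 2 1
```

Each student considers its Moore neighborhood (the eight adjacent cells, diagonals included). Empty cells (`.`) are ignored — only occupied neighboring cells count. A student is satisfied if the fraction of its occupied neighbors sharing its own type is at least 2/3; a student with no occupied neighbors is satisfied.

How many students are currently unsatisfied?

Row 1: (1,1)2 1/2 ✗ · (1,2)1 1/4 ✗ · (1,3)1 1/5 ✗ · (1,4)2 3/4 ✓ · (1,5)2 2/2 ✓
Row 2: (2,2)2 4/7 ✗ · (2,3)2 5/8 ✗ · (2,4)2 4/6 ✓
Row 3: (3,1)2 3/3 ✓ · (3,2)2 4/6 ✓ · (3,3)1 1/8 ✗ · (3,4)2 3/5 ✗
Row 4: (4,2)2 2/5 ✗ · (4,3)1 3/7 ✗ · (4,4)2 2/5 ✗
Row 5: (5,2)1 2/4 ✗ · (5,4)1 1/5 ✗ · (5,5)2 3/4 ✓
Row 6: (6,1)1 1/3 ✗ · (6,2)2 1/3 ✗ · (6,4)2 3/5 ✗ · (6,5)2 3/5 ✗
Row 7: (7,1)2 1/2 ✗ · (7,4)2 2/3 ✓ · (7,5)1 0/3 ✗
Unsatisfied: (1,1), (1,2), (1,3), (2,2), (2,3), (3,3), (3,4), (4,2), (4,3), (4,4), (5,2), (5,4), (6,1), (6,2), (6,4), (6,5), (7,1), (7,5) — 18 in total.

18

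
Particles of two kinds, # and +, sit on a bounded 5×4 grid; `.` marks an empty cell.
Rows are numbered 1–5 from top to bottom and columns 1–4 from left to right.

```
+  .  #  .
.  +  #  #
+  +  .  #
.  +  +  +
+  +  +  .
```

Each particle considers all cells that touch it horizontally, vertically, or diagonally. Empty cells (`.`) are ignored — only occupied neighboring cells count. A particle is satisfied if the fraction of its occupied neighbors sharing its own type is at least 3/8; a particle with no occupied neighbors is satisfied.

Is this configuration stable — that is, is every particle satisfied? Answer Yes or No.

(1,1)+ 1/1 ok
(1,3)# 2/3 ok
(2,2)+ 3/5 ok
(2,3)# 3/5 ok
(2,4)# 3/3 ok
(3,1)+ 3/3 ok
(3,2)+ 4/5 ok
(3,4)# 2/4 ok
(4,2)+ 6/6 ok
(4,3)+ 5/6 ok
(4,4)+ 2/3 ok
(5,1)+ 2/2 ok
(5,2)+ 4/4 ok
(5,3)+ 4/4 ok
All meet the threshold, so the configuration is stable.

Yes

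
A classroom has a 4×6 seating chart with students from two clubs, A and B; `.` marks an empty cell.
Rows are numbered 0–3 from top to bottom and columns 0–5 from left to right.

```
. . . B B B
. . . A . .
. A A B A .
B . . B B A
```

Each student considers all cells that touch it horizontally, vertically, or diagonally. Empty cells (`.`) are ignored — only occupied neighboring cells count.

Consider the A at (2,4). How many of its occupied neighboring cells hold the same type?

Occupied neighbors of (2,4): (1,3)=A, (2,3)=B, (3,3)=B, (3,4)=B, (3,5)=A.
Same type (A): 2 of 5.

2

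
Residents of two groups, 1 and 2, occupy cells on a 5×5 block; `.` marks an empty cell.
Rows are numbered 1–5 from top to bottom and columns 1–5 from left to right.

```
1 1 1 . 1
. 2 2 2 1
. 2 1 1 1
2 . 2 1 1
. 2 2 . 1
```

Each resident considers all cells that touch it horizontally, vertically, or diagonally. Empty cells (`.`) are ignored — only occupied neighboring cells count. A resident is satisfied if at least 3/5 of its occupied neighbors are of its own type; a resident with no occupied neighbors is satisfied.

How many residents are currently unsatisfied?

9

(1,1)1 1/2 ✗
(1,2)1 2/4 ✗
(1,3)1 1/4 ✗
(1,5)1 1/2 ✗
(2,2)2 2/6 ✗
(2,3)2 3/7 ✗
(2,4)2 1/7 ✗
(2,5)1 3/4 ✓
(3,2)2 4/5 ✓
(3,3)1 2/7 ✗
(3,4)1 5/8 ✓
(3,5)1 4/5 ✓
(4,1)2 2/2 ✓
(4,3)2 3/6 ✗
(4,4)1 5/7 ✓
(4,5)1 4/4 ✓
(5,2)2 3/3 ✓
(5,3)2 2/3 ✓
(5,5)1 2/2 ✓
Unsatisfied: (1,1), (1,2), (1,3), (1,5), (2,2), (2,3), (2,4), (3,3), (4,3) — 9 in total.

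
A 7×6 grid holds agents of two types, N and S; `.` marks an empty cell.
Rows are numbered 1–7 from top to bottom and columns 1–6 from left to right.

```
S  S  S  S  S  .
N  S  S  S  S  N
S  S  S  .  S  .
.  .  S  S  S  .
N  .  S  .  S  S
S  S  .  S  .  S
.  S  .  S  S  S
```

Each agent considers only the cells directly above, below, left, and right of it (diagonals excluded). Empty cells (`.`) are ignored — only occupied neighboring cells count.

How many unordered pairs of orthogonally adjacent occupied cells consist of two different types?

Scan each occupied cell's neighbors to the right and below so each pair is counted once.
From row 1: 1 unlike of 9 pairs (running 1/9).
From row 2: 3 unlike of 9 pairs (running 4/18).
From row 3: 0 unlike of 4 pairs (running 4/22).
From row 4: 0 unlike of 4 pairs (running 4/26).
From row 5: 1 unlike of 3 pairs (running 5/29).
From row 6: 0 unlike of 4 pairs (running 5/33).
From row 7: 0 unlike of 2 pairs (running 5/35).
Total adjacent occupied pairs: 35; unlike-type pairs: 5.

5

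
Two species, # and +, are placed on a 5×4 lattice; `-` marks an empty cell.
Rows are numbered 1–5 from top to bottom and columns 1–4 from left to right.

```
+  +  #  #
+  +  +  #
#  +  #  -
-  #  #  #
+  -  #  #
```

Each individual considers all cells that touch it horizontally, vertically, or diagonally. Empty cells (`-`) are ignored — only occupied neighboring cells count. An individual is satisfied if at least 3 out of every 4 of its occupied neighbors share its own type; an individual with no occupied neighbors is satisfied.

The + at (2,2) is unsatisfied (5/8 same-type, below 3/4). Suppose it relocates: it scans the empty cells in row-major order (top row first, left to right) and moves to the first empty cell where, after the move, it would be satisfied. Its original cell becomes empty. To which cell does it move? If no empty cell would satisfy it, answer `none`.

Vacating (2,2). Empty cells in order:
  (3,4): 1/5 same-type → still unsatisfied.
  (4,1): 2/4 same-type → still unsatisfied.
  (5,2): 1/4 same-type → still unsatisfied.

none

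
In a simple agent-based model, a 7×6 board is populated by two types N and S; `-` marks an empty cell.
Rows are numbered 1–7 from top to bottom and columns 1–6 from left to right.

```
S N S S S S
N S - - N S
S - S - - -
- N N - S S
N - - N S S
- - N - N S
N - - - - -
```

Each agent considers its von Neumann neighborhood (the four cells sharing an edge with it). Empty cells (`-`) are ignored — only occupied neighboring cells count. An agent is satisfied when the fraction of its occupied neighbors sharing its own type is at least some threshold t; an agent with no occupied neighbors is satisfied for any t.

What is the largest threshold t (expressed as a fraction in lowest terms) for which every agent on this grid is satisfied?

Row 1: (1,1)S 0/2 · (1,2)N 0/3 · (1,3)S 1/2 · (1,4)S 2/2 · (1,5)S 2/3 · (1,6)S 2/2
Row 2: (2,1)N 0/3 · (2,2)S 0/2 · (2,5)N 0/2 · (2,6)S 1/2
Row 3: (3,1)S 0/1 · (3,3)S 0/1
Row 4: (4,2)N 1/1 · (4,3)N 1/2 · (4,5)S 2/2 · (4,6)S 2/2
Row 5: (5,1)N — no occupied neighbors · (5,4)N 0/1 · (5,5)S 2/4 · (5,6)S 3/3
Row 6: (6,3)N — no occupied neighbors · (6,5)N 0/2 · (6,6)S 1/2
Row 7: (7,1)N — no occupied neighbors
The smallest same-type fraction is 0/2 at (1,1), which reduces to 0/1. Any threshold above that leaves this agent unsatisfied.

0/1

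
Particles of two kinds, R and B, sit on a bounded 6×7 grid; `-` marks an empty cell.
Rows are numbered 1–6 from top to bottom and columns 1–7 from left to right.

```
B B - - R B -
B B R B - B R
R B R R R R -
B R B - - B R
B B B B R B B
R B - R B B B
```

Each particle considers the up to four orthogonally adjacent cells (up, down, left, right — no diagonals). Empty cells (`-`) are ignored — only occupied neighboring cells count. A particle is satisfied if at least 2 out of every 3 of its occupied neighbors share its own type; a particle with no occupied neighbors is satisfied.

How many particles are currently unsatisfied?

21

Row 1: (1,1)B 2/2 ok · (1,2)B 2/2 ok · (1,5)R 0/1 unhappy · (1,6)B 1/2 unhappy
Row 2: (2,1)B 2/3 ok · (2,2)B 3/4 ok · (2,3)R 1/3 unhappy · (2,4)B 0/2 unhappy · (2,6)B 1/3 unhappy · (2,7)R 0/1 unhappy
Row 3: (3,1)R 0/3 unhappy · (3,2)B 1/4 unhappy · (3,3)R 2/4 unhappy · (3,4)R 2/3 ok · (3,5)R 2/2 ok · (3,6)R 1/3 unhappy
Row 4: (4,1)B 1/3 unhappy · (4,2)R 0/4 unhappy · (4,3)B 1/3 unhappy · (4,6)B 1/3 unhappy · (4,7)R 0/2 unhappy
Row 5: (5,1)B 2/3 ok · (5,2)B 3/4 ok · (5,3)B 3/3 ok · (5,4)B 1/3 unhappy · (5,5)R 0/3 unhappy · (5,6)B 3/4 ok · (5,7)B 2/3 ok
Row 6: (6,1)R 0/2 unhappy · (6,2)B 1/2 unhappy · (6,4)R 0/2 unhappy · (6,5)B 1/3 unhappy · (6,6)B 3/3 ok · (6,7)B 2/2 ok
Unsatisfied: (1,5), (1,6), (2,3), (2,4), (2,6), (2,7), (3,1), (3,2), (3,3), (3,6), (4,1), (4,2), (4,3), (4,6), (4,7), (5,4), (5,5), (6,1), (6,2), (6,4), (6,5) — 21 in total.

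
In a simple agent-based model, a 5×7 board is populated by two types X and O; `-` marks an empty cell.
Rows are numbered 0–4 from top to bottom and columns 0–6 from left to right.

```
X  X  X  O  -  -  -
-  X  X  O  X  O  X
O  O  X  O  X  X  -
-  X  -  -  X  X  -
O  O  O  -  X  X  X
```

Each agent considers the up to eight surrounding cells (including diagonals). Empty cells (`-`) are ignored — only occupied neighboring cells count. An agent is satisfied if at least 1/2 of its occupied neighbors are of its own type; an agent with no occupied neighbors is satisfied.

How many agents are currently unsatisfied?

8

(0,0)X 2/2 ok
(0,1)X 4/4 ok
(0,2)X 3/5 ok
(0,3)O 1/4 unhappy
(1,1)X 5/7 ok
(1,2)X 4/8 ok
(1,3)O 2/7 unhappy
(1,4)X 2/6 unhappy
(1,5)O 0/4 unhappy
(1,6)X 1/2 ok
(2,0)O 1/3 unhappy
(2,1)O 1/5 unhappy
(2,2)X 3/6 ok
(2,3)O 1/6 unhappy
(2,4)X 4/7 ok
(2,5)X 5/6 ok
(3,1)X 1/6 unhappy
(3,4)X 5/6 ok
(3,5)X 6/6 ok
(4,0)O 1/2 ok
(4,1)O 2/3 ok
(4,2)O 1/2 ok
(4,4)X 3/3 ok
(4,5)X 4/4 ok
(4,6)X 2/2 ok
Unsatisfied: (0,3), (1,3), (1,4), (1,5), (2,0), (2,1), (2,3), (3,1) — 8 in total.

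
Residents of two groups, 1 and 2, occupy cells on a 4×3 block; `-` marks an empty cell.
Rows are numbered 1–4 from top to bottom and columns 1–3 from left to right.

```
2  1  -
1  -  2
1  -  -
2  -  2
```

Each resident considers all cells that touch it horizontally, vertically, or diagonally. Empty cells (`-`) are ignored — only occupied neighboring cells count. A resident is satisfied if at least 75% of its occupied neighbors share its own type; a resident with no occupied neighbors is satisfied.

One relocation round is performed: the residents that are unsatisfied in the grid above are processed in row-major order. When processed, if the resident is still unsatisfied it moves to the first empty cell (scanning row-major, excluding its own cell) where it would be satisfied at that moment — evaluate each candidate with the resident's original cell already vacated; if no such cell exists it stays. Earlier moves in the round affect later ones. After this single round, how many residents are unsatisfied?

Initially unsatisfied (in order): (1,1), (1,2), (2,1), (2,3), (3,1), (4,1).
  (1,1) → (3,3).
  (1,2) → (1,1).
  (2,1): now satisfied by earlier moves; stays.
  (2,3): now satisfied by earlier moves; stays.
  (3,1): no empty cell satisfies it; stays.
  (4,1) → (1,3).
Resulting grid:
1 - 2
1 - 2
1 - 2
- - 2
All satisfied now.

0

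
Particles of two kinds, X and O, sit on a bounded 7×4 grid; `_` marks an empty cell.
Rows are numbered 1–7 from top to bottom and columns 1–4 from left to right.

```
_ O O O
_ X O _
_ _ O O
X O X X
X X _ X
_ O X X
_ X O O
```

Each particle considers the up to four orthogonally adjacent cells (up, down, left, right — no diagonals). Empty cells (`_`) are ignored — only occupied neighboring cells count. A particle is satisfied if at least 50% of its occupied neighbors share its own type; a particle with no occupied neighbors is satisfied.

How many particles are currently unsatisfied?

8

(1,2)O 1/2 satisfied
(1,3)O 3/3 satisfied
(1,4)O 1/1 satisfied
(2,2)X 0/2 not
(2,3)O 2/3 satisfied
(3,3)O 2/3 satisfied
(3,4)O 1/2 satisfied
(4,1)X 1/2 satisfied
(4,2)O 0/3 not
(4,3)X 1/3 not
(4,4)X 2/3 satisfied
(5,1)X 2/2 satisfied
(5,2)X 1/3 not
(5,4)X 2/2 satisfied
(6,2)O 0/3 not
(6,3)X 1/3 not
(6,4)X 2/3 satisfied
(7,2)X 0/2 not
(7,3)O 1/3 not
(7,4)O 1/2 satisfied
Unsatisfied: (2,2), (4,2), (4,3), (5,2), (6,2), (6,3), (7,2), (7,3) — 8 in total.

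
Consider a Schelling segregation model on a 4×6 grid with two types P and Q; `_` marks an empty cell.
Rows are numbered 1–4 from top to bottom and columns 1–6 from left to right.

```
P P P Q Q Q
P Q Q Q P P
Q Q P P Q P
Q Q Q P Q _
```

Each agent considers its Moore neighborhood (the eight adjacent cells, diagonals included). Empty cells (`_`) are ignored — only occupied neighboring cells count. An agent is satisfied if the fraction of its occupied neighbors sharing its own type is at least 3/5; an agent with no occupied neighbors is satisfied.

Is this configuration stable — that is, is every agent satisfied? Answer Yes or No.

Row 1: (1,1)P 2/3 satisfied · (1,2)P 3/5 satisfied · (1,3)P 1/5 not · (1,4)Q 3/5 satisfied · (1,5)Q 3/5 satisfied · (1,6)Q 1/3 not
Row 2: (2,1)P 2/5 not · (2,2)Q 3/8 not · (2,3)Q 4/8 not · (2,4)Q 4/8 not · (2,5)P 3/8 not · (2,6)P 2/5 not
Row 3: (3,1)Q 4/5 satisfied · (3,2)Q 6/8 satisfied · (3,3)P 2/8 not · (3,4)P 3/8 not · (3,5)Q 2/7 not · (3,6)P 2/4 not
Row 4: (4,1)Q 3/3 satisfied · (4,2)Q 4/5 satisfied · (4,3)Q 2/5 not · (4,4)P 2/5 not · (4,5)Q 1/4 not
For instance (1,3) has only 1/5 same-type neighbors, below 3/5.

No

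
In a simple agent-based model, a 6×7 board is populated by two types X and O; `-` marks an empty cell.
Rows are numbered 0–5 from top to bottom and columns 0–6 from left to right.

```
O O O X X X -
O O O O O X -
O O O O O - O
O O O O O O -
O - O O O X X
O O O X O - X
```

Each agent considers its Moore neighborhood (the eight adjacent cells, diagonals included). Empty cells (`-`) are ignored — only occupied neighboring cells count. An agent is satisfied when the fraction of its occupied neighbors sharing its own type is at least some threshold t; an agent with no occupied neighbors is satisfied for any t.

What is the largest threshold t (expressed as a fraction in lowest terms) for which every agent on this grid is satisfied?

0/1

Row 0: (0,0)O 3/3 · (0,1)O 5/5 · (0,2)O 4/5 · (0,3)X 1/5 · (0,4)X 3/5 · (0,5)X 2/3
Row 1: (1,0)O 5/5 · (1,1)O 8/8 · (1,2)O 7/8 · (1,3)O 6/8 · (1,4)O 3/7 · (1,5)X 2/5
Row 2: (2,0)O 5/5 · (2,1)O 8/8 · (2,2)O 8/8 · (2,3)O 8/8 · (2,4)O 6/7 · (2,6)O 1/2
Row 3: (3,0)O 4/4 · (3,1)O 7/7 · (3,2)O 7/7 · (3,3)O 8/8 · (3,4)O 6/7 · (3,5)O 4/6
Row 4: (4,0)O 4/4 · (4,2)O 6/7 · (4,3)O 7/8 · (4,4)O 5/7 · (4,5)X 2/6 · (4,6)X 2/3
Row 5: (5,0)O 2/2 · (5,1)O 4/4 · (5,2)O 3/4 · (5,3)X 0/5 · (5,4)O 2/4 · (5,6)X 2/2
The smallest same-type fraction is 0/5 at (5,3), which reduces to 0/1. Any threshold above that leaves this agent unsatisfied.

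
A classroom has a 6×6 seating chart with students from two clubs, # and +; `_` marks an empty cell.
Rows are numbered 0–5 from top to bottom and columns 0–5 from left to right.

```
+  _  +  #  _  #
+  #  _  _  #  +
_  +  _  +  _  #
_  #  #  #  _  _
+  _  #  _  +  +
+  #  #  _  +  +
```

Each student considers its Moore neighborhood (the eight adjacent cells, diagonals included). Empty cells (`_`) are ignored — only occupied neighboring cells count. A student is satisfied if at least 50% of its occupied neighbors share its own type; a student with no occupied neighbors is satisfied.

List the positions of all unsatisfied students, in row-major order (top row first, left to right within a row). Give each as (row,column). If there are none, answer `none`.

(0,0)+ 1/2 ✓
(0,2)+ 0/2 ✗
(0,3)# 1/2 ✓
(0,5)# 1/2 ✓
(1,0)+ 2/3 ✓
(1,1)# 0/4 ✗
(1,4)# 3/5 ✓
(1,5)+ 0/3 ✗
(2,1)+ 1/4 ✗
(2,3)+ 0/3 ✗
(2,5)# 1/2 ✓
(3,1)# 2/4 ✓
(3,2)# 3/5 ✓
(3,3)# 2/4 ✓
(4,0)+ 1/3 ✗
(4,2)# 5/5 ✓
(4,4)+ 3/4 ✓
(4,5)+ 3/3 ✓
(5,0)+ 1/2 ✓
(5,1)# 2/4 ✓
(5,2)# 2/2 ✓
(5,4)+ 3/3 ✓
(5,5)+ 3/3 ✓

(0,2), (1,1), (1,5), (2,1), (2,3), (4,0)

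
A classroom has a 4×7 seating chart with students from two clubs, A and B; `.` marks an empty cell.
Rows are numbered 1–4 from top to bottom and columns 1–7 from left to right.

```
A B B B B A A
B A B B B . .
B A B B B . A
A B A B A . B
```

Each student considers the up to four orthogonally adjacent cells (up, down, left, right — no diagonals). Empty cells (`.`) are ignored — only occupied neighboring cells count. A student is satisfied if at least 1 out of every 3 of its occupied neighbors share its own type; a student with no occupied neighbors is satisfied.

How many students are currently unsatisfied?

9

(1,1)A 0/2 unhappy
(1,2)B 1/3 ok
(1,3)B 3/3 ok
(1,4)B 3/3 ok
(1,5)B 2/3 ok
(1,6)A 1/2 ok
(1,7)A 1/1 ok
(2,1)B 1/3 ok
(2,2)A 1/4 unhappy
(2,3)B 3/4 ok
(2,4)B 4/4 ok
(2,5)B 3/3 ok
(3,1)B 1/3 ok
(3,2)A 1/4 unhappy
(3,3)B 2/4 ok
(3,4)B 4/4 ok
(3,5)B 2/3 ok
(3,7)A 0/1 unhappy
(4,1)A 0/2 unhappy
(4,2)B 0/3 unhappy
(4,3)A 0/3 unhappy
(4,4)B 1/3 ok
(4,5)A 0/2 unhappy
(4,7)B 0/1 unhappy
Unsatisfied: (1,1), (2,2), (3,2), (3,7), (4,1), (4,2), (4,3), (4,5), (4,7) — 9 in total.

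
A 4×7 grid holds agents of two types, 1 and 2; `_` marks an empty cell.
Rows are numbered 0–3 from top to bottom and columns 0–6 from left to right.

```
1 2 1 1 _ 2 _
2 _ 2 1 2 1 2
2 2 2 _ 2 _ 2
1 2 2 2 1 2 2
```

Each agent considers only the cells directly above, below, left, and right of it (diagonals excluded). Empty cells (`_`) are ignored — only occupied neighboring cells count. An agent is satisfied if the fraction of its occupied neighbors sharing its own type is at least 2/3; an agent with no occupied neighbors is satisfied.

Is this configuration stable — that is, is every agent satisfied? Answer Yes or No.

Row 0: (0,0)1 0/2 ✗ · (0,1)2 0/2 ✗ · (0,2)1 1/3 ✗ · (0,3)1 2/2 ✓ · (0,5)2 0/1 ✗
Row 1: (1,0)2 1/2 ✗ · (1,2)2 1/3 ✗ · (1,3)1 1/3 ✗ · (1,4)2 1/3 ✗ · (1,5)1 0/3 ✗ · (1,6)2 1/2 ✗
Row 2: (2,0)2 2/3 ✓ · (2,1)2 3/3 ✓ · (2,2)2 3/3 ✓ · (2,4)2 1/2 ✗ · (2,6)2 2/2 ✓
Row 3: (3,0)1 0/2 ✗ · (3,1)2 2/3 ✓ · (3,2)2 3/3 ✓ · (3,3)2 1/2 ✗ · (3,4)1 0/3 ✗ · (3,5)2 1/2 ✗ · (3,6)2 2/2 ✓
For instance (0,0) has only 0/2 same-type neighbors, below 2/3.

No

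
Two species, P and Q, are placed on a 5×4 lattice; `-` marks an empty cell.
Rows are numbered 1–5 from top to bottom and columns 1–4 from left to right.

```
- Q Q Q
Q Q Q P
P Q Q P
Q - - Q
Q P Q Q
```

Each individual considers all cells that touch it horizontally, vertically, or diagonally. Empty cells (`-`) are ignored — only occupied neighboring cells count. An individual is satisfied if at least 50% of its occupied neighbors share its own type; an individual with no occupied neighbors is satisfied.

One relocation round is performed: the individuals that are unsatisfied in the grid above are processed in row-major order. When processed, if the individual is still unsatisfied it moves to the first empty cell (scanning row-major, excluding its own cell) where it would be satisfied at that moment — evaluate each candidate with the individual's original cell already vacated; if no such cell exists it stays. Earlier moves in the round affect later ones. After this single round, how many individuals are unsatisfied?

Initially unsatisfied (in order): (2,4), (3,1), (3,4), (5,2).
  (2,4): no empty cell satisfies it; stays.
  (3,1): no empty cell satisfies it; stays.
  (3,4): no empty cell satisfies it; stays.
  (5,2): no empty cell satisfies it; stays.
Resulting grid:
- Q Q Q
Q Q Q P
P Q Q P
Q - - Q
Q P Q Q
Unsatisfied now: (2,4), (3,1), (3,4), (5,2).

4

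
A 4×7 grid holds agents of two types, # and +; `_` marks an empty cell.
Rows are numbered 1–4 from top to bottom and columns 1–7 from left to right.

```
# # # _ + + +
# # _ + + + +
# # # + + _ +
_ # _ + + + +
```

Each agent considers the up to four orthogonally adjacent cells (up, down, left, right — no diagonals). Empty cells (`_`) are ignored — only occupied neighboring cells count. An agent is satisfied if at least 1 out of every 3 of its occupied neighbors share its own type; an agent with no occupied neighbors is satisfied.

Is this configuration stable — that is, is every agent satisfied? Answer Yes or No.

(1,1)# 2/2 ok
(1,2)# 3/3 ok
(1,3)# 1/1 ok
(1,5)+ 2/2 ok
(1,6)+ 3/3 ok
(1,7)+ 2/2 ok
(2,1)# 3/3 ok
(2,2)# 3/3 ok
(2,4)+ 2/2 ok
(2,5)+ 4/4 ok
(2,6)+ 3/3 ok
(2,7)+ 3/3 ok
(3,1)# 2/2 ok
(3,2)# 4/4 ok
(3,3)# 1/2 ok
(3,4)+ 3/4 ok
(3,5)+ 3/3 ok
(3,7)+ 2/2 ok
(4,2)# 1/1 ok
(4,4)+ 2/2 ok
(4,5)+ 3/3 ok
(4,6)+ 2/2 ok
(4,7)+ 2/2 ok
All meet the threshold, so the configuration is stable.

Yes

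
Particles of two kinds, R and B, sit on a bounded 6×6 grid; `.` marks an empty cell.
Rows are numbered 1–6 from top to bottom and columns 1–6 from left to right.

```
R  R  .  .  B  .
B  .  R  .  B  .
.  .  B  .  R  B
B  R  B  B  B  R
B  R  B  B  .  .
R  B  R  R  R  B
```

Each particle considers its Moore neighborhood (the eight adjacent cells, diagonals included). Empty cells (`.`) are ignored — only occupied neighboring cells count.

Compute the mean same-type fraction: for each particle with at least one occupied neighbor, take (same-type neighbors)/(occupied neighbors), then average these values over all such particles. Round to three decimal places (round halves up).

0.451

Row 1: (1,1)R 1/2 · (1,2)R 2/3 · (1,5)B 1/1
Row 2: (2,1)B 0/2 · (2,3)R 1/2 · (2,5)B 2/3
Row 3: (3,3)B 2/4 · (3,5)R 1/5 · (3,6)B 2/4
Row 4: (4,1)B 1/3 · (4,2)R 1/6 · (4,3)B 4/6 · (4,4)B 5/6 · (4,5)B 3/5 · (4,6)R 1/3
Row 5: (5,1)B 2/5 · (5,2)R 3/8 · (5,3)B 4/8 · (5,4)B 4/7
Row 6: (6,1)R 1/3 · (6,2)B 2/5 · (6,3)R 2/5 · (6,4)R 2/4 · (6,5)R 1/3 · (6,6)B 0/1
Sum over 25 particles: 1/2 + 2/3 + 1/1 + 0/2 + 1/2 + 2/3 + 2/4 + 1/5 + 2/4 + 1/3 + 1/6 + 4/6 + 5/6 + 3/5 + 1/3 + 2/5 + 3/8 + 4/8 + 4/7 + 1/3 + 2/5 + 2/5 + 2/4 + 1/3 + 0/1 = 1895/168; mean = 1895/168 ÷ 25 = 379/840 = 0.451190… → 0.451.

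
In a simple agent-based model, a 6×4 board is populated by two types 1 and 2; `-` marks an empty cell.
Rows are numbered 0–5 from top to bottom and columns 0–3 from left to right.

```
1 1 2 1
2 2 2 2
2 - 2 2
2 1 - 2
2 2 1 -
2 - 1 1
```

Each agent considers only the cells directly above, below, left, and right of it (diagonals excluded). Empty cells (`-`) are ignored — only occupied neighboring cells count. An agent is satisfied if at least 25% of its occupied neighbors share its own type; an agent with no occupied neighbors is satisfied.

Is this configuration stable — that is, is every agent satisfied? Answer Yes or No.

Row 0: (0,0)1 1/2 satisfied · (0,1)1 1/3 satisfied · (0,2)2 1/3 satisfied · (0,3)1 0/2 not
Row 1: (1,0)2 2/3 satisfied · (1,1)2 2/3 satisfied · (1,2)2 4/4 satisfied · (1,3)2 2/3 satisfied
Row 2: (2,0)2 2/2 satisfied · (2,2)2 2/2 satisfied · (2,3)2 3/3 satisfied
Row 3: (3,0)2 2/3 satisfied · (3,1)1 0/2 not · (3,3)2 1/1 satisfied
Row 4: (4,0)2 3/3 satisfied · (4,1)2 1/3 satisfied · (4,2)1 1/2 satisfied
Row 5: (5,0)2 1/1 satisfied · (5,2)1 2/2 satisfied · (5,3)1 1/1 satisfied
For instance (0,3) has only 0/2 same-type neighbors, below 1/4.

No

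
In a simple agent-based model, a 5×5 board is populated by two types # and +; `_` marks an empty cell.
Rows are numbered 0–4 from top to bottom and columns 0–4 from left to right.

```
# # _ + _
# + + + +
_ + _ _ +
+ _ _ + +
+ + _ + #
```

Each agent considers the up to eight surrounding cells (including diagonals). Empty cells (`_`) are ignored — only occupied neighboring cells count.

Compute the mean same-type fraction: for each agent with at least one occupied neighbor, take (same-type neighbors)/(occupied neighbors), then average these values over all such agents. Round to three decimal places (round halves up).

(0,0)# 2/3
(0,1)# 2/4
(0,3)+ 3/3
(1,0)# 2/4
(1,1)+ 2/5
(1,2)+ 4/5
(1,3)+ 4/4
(1,4)+ 3/3
(2,1)+ 3/4
(2,4)+ 4/4
(3,0)+ 3/3
(3,3)+ 3/4
(3,4)+ 3/4
(4,0)+ 2/2
(4,1)+ 2/2
(4,3)+ 2/3
(4,4)# 0/3
Sum over 17 agents: 2/3 + 2/4 + 3/3 + 2/4 + 2/5 + 4/5 + 4/4 + 3/3 + 3/4 + 4/4 + 3/3 + 3/4 + 3/4 + 2/2 + 2/2 + 2/3 + 0/3 = 767/60; mean = 767/60 ÷ 17 = 767/1020 = 0.751960… → 0.752.

0.752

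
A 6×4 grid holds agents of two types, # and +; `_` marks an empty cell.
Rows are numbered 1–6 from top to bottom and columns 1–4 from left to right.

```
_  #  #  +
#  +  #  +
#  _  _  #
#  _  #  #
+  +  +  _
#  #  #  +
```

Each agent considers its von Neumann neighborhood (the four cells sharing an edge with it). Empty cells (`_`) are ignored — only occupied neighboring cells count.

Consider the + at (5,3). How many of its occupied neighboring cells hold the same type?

1

Occupied neighbors of (5,3): (4,3)=#, (6,3)=#, (5,2)=+.
Same type (+): 1 of 3.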